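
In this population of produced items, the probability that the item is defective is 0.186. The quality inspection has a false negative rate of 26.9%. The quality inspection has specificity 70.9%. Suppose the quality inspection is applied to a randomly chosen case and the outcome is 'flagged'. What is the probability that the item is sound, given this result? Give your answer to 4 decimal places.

P(¬H | E) ≈ 0.6353

Write H for 'the item is defective'. Prior odds H:¬H = 0.186/0.814 = 0.22850. For the 'flagged' outcome, the likelihood ratio is 0.731/0.291 = 2.5120.
Posterior odds = 0.22850 × 2.5120 = 0.57400, so P(H|E) = 0.57400/(1+0.57400) = 0.3647. Then P(¬H|E) = 1 − 0.3647 = 0.6353.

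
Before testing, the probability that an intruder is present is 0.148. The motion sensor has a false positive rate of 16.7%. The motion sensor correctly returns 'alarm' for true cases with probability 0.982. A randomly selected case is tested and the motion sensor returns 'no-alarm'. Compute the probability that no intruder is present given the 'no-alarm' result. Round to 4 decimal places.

Let H be the event that an intruder is present. P(H) = 0.148, so P(¬H) = 0.852. With E the 'no-alarm' result, P(E|H) = 0.018 and P(E|¬H) = 0.833.
P(E) = 0.018·0.148 + 0.833·0.852 = 0.0026640 + 0.70972 = 0.71238.
By Bayes' theorem, P(H|E) = 0.0026640 / 0.71238 = 0.0037. Hence P(¬H|E) = 1 − 0.0037 = 0.9963.

P(¬H | E) ≈ 0.9963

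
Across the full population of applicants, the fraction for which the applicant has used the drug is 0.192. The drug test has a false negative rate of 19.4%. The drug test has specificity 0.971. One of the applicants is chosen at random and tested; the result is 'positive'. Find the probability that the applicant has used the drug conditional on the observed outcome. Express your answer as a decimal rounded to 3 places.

Let H be the event that the applicant has used the drug. P(H) = 0.192, so P(¬H) = 0.808. With E the 'positive' result, P(E|H) = 0.806 and P(E|¬H) = 0.029.
P(E) = 0.806·0.192 + 0.029·0.808 = 0.15475 + 0.023432 = 0.17818.
By Bayes' theorem, P(H|E) = 0.15475 / 0.17818 = 0.868.

P(H | E) ≈ 0.868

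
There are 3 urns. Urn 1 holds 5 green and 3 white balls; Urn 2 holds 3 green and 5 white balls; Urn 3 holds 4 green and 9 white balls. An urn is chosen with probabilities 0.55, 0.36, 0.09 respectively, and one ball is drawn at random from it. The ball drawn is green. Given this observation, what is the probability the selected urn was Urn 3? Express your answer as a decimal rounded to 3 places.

Tabulate prior·likelihood by source: [1] prior 0.55, lik 0.625, product 0.3438; [2] prior 0.36, lik 0.375, product 0.1350; [3] prior 0.09, lik 0.3077, product 0.02769.
Normalizing constant = 0.50644; the posterior for Urn 3 is its product over the sum, 0.02769/0.50644 = 0.055.

Posterior probability ≈ 0.055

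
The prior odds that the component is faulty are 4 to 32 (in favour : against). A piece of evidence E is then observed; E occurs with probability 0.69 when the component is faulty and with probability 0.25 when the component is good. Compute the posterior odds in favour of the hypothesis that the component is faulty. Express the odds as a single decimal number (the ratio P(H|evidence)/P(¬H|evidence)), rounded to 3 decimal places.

Prior odds = 4/32 = 0.12500. In log-odds, ln(0.12500) = -2.0794.
Add log likelihood ratio: ln(2.7600) = 1.0152.
Posterior log-odds = -1.0642, so posterior odds = exp(-1.0642) = 0.34500.

Posterior odds ≈ 0.345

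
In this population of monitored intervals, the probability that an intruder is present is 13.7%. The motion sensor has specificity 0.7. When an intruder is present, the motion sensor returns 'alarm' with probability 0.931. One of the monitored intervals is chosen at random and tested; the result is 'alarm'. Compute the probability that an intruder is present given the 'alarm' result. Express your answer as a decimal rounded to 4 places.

P(H | E) ≈ 0.3301

Let H be the event that an intruder is present. P(H) = 0.137, so P(¬H) = 0.863. With E the 'alarm' result, P(E|H) = 0.931 and P(E|¬H) = 0.3.
P(E) = 0.931·0.137 + 0.3·0.863 = 0.12755 + 0.25890 = 0.38645.
By Bayes' theorem, P(H|E) = 0.12755 / 0.38645 = 0.3301.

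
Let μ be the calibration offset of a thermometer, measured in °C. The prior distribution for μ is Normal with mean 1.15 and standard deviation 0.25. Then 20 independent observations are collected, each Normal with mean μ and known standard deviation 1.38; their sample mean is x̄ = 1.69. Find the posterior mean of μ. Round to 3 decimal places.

Posterior mean ≈ 1.364

Prior precision 1/τ₀² = 1/0.25² = 16.0000; data precision n/σ² = 20/1.38² = 10.5020.
Posterior precision = 16.0000 + 10.5020 = 26.5020.
Posterior mean = (16.0000·1.15 + 10.5020·1.69) / 26.5020 = 1.364.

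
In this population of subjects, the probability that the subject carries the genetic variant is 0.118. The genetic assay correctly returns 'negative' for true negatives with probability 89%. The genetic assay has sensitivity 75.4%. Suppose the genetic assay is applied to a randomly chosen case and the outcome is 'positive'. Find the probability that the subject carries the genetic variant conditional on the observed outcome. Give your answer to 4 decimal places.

P(H | E) ≈ 0.4784

Let H be the event that the subject carries the genetic variant. P(H) = 0.118, so P(¬H) = 0.882. With E the 'positive' result, P(E|H) = 0.754 and P(E|¬H) = 0.11.
P(E) = 0.754·0.118 + 0.11·0.882 = 0.088972 + 0.097020 = 0.18599.
By Bayes' theorem, P(H|E) = 0.088972 / 0.18599 = 0.4784.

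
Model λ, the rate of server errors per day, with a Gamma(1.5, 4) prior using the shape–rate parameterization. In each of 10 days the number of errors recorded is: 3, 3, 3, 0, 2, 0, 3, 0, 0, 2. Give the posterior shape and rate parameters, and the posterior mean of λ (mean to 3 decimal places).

The Poisson likelihood adds the total count to the shape and the number of exposure periods to the rate. Here ∑xᵢ = 16 and n = 10, so shape 1.5→17.5 and rate 4→14.
Posterior mean = shape/rate = 17.5/14 = 1.250.

Posterior: Gamma(shape=17.5, rate=14); mean ≈ 1.250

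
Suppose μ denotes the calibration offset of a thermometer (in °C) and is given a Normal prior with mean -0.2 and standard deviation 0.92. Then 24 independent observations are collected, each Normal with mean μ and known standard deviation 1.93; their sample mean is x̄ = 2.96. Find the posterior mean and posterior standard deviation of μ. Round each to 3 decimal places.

Prior precision 1/τ₀² = 1/0.92² = 1.18147; data precision n/σ² = 24/1.93² = 6.44313.
Posterior precision = 1.18147 + 6.44313 = 7.62460, giving posterior SD = 1/√7.62460 = 0.362.
Posterior mean = (1.18147·-0.2 + 6.44313·2.96) / 7.62460 = 2.470.

Posterior mean ≈ 2.470; posterior SD ≈ 0.362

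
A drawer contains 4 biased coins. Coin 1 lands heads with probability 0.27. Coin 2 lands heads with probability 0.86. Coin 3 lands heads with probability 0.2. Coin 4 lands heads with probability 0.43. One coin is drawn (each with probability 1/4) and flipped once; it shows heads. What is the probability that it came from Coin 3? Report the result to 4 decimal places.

Posterior probability ≈ 0.1136

Tabulate prior·likelihood by source: [1] prior 0.25, lik 0.27, product 0.06750; [2] prior 0.25, lik 0.86, product 0.2150; [3] prior 0.25, lik 0.2, product 0.05000; [4] prior 0.25, lik 0.43, product 0.1075.
Normalizing constant = 0.44000; the posterior for Coin 3 is its product over the sum, 0.05000/0.44000 = 0.1136.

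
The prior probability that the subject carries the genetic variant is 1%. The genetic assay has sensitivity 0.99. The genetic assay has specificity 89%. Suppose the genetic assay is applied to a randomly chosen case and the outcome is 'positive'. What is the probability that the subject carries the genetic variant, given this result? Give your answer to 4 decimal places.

Write H for 'the subject carries the genetic variant'. Prior odds H:¬H = 0.01/0.99 = 0.010101. For the 'positive' outcome, the likelihood ratio is 0.99/0.11 = 9.0000.
Posterior odds = 0.010101 × 9.0000 = 0.090909, so P(H|E) = 0.090909/(1+0.090909) = 0.0833.

P(H | E) ≈ 0.0833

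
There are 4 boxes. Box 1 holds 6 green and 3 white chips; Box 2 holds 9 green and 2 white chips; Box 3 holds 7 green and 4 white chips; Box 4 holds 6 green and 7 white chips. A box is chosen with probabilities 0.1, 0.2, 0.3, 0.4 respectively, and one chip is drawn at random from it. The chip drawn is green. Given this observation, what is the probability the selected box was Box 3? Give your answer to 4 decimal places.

Posterior probability ≈ 0.3151

P(green|Box 1) = 0.6667; P(green|Box 2) = 0.8182; P(green|Box 3) = 0.6364; P(green|Box 4) = 0.4615.
Prior × likelihood for each source: 0.1·0.6667=0.06667, 0.2·0.8182=0.1636, 0.3·0.6364=0.1909, 0.4·0.4615=0.1846. Summing gives P(green) = 0.60583.
P(Box 3 | green) = 0.1909 / 0.60583 = 0.3151.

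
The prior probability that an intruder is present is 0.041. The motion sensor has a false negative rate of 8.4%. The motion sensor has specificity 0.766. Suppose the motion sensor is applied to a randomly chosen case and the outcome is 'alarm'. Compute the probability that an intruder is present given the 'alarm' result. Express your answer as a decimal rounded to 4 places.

Let H be the event that an intruder is present. P(H) = 0.041, so P(¬H) = 0.959. With E the 'alarm' result, P(E|H) = 0.916 and P(E|¬H) = 0.234.
P(E) = 0.916·0.041 + 0.234·0.959 = 0.037556 + 0.22441 = 0.26196.
By Bayes' theorem, P(H|E) = 0.037556 / 0.26196 = 0.1434.

P(H | E) ≈ 0.1434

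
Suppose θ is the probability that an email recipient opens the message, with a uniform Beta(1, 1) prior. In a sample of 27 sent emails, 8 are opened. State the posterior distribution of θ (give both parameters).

Observing 8 successes and 19 failures updates Beta(1, 1) by adding the success and failure counts to the two shape parameters: α = 1+8 = 9, β = 1+19 = 20.

Posterior: Beta(9, 20)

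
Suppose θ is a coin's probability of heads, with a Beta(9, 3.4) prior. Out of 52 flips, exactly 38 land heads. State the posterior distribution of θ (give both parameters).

Posterior: Beta(47, 17.4)

The binomial likelihood is conjugate to the Beta prior: with 38 successes and 14 failures, the posterior is Beta(9+38, 3.4+14) = Beta(47, 17.4).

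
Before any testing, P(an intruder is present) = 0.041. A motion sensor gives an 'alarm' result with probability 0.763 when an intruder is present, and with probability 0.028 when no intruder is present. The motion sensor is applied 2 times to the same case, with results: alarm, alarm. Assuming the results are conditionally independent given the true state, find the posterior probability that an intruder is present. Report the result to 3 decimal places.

Let H be the event that an intruder is present; start with P(H) = 0.041. P('alarm'|H) = 0.763, P('alarm'|¬H) = 0.028.
Update on result 1 ('alarm'): P(H) ← 0.763·0.0410 / (0.763·0.0410 + 0.028·0.9590) = 0.031283/0.058135 = 0.5381.
Update on result 2 ('alarm'): P(H) ← 0.763·0.5381 / (0.763·0.5381 + 0.028·0.4619) = 0.41058/0.42351 = 0.9695.

Posterior P(H) ≈ 0.969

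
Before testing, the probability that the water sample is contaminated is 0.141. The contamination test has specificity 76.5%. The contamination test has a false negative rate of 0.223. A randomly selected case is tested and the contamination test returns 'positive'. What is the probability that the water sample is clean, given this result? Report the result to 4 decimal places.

Write H for 'the water sample is contaminated'. Prior odds H:¬H = 0.141/0.859 = 0.16414. For the 'positive' outcome, the likelihood ratio is 0.777/0.235 = 3.3064.
Posterior odds = 0.16414 × 3.3064 = 0.54272, so P(H|E) = 0.54272/(1+0.54272) = 0.3518. Then P(¬H|E) = 1 − 0.3518 = 0.6482.

P(¬H | E) ≈ 0.6482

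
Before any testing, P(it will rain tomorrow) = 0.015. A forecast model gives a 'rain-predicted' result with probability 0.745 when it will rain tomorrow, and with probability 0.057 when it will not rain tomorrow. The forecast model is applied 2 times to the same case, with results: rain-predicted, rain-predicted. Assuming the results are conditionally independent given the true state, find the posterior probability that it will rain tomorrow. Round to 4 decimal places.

Posterior P(H) ≈ 0.7223

Let H be the event that it will rain tomorrow; start with P(H) = 0.015. P('rain-predicted'|H) = 0.745, P('rain-predicted'|¬H) = 0.057.
Update on result 1 ('rain-predicted'): P(H) ← 0.745·0.0150 / (0.745·0.0150 + 0.057·0.9850) = 0.011175/0.067320 = 0.1660.
Update on result 2 ('rain-predicted'): P(H) ← 0.745·0.1660 / (0.745·0.1660 + 0.057·0.8340) = 0.12367/0.17121 = 0.7223.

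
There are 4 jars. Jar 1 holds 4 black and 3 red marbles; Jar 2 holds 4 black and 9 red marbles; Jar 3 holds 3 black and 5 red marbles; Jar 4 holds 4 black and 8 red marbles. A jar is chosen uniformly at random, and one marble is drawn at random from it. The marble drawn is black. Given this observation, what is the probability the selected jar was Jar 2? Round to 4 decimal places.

Tabulate prior·likelihood by source: [1] prior 0.25, lik 0.5714, product 0.1429; [2] prior 0.25, lik 0.3077, product 0.07692; [3] prior 0.25, lik 0.375, product 0.09375; [4] prior 0.25, lik 0.3333, product 0.08333.
Normalizing constant = 0.39686; the posterior for Jar 2 is its product over the sum, 0.07692/0.39686 = 0.1938.

Posterior probability ≈ 0.1938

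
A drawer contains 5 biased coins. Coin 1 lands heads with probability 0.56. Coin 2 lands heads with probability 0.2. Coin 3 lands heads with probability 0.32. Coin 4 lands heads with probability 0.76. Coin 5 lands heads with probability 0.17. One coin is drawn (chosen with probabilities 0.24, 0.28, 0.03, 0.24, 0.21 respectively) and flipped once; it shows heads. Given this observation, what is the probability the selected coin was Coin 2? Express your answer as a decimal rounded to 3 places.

Posterior probability ≈ 0.134

Tabulate prior·likelihood by source: [1] prior 0.24, lik 0.56, product 0.1344; [2] prior 0.28, lik 0.2, product 0.05600; [3] prior 0.03, lik 0.32, product 0.009600; [4] prior 0.24, lik 0.76, product 0.1824; [5] prior 0.21, lik 0.17, product 0.03570.
Normalizing constant = 0.41810; the posterior for Coin 2 is its product over the sum, 0.05600/0.41810 = 0.134.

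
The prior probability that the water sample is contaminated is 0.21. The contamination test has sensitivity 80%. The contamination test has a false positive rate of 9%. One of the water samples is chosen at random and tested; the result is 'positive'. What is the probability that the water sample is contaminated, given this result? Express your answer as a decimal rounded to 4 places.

P(H | E) ≈ 0.7026

Write H for 'the water sample is contaminated'. Prior odds H:¬H = 0.21/0.79 = 0.26582. For the 'positive' outcome, the likelihood ratio is 0.8/0.09 = 8.8889.
Posterior odds = 0.26582 × 8.8889 = 2.3629, so P(H|E) = 2.3629/(1+2.3629) = 0.7026.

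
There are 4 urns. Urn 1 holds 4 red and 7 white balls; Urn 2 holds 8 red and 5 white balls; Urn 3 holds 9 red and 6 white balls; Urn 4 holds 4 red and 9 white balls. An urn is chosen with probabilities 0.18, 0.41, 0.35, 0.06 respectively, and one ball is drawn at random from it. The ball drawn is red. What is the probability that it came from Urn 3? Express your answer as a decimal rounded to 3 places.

Posterior probability ≈ 0.384

P(red|Urn 1) = 0.3636; P(red|Urn 2) = 0.6154; P(red|Urn 3) = 0.6; P(red|Urn 4) = 0.3077.
Prior × likelihood for each source: 0.18·0.3636=0.06545, 0.41·0.6154=0.2523, 0.35·0.6=0.2100, 0.06·0.3077=0.01846. Summing gives P(red) = 0.54622.
P(Urn 3 | red) = 0.2100 / 0.54622 = 0.384.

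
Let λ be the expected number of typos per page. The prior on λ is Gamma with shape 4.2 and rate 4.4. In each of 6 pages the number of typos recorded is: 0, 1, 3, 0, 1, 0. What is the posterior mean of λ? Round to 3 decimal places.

Posterior mean ≈ 0.885

Total count ∑xᵢ = 5 over n = 6 pages.
Gamma is conjugate to the Poisson likelihood: posterior is Gamma(shape = 4.2+5 = 9.2, rate = 4.4+6 = 10.4).
Posterior mean = shape/rate = 9.2/10.4 = 0.885.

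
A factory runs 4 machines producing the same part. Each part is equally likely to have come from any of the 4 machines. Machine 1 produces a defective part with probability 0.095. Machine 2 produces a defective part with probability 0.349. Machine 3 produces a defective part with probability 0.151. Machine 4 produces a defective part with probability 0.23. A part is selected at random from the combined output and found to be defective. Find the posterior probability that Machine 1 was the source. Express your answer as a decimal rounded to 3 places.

Posterior probability ≈ 0.115

Tabulate prior·likelihood by source: [1] prior 0.25, lik 0.095, product 0.02375; [2] prior 0.25, lik 0.349, product 0.08725; [3] prior 0.25, lik 0.151, product 0.03775; [4] prior 0.25, lik 0.23, product 0.05750.
Normalizing constant = 0.20625; the posterior for Machine 1 is its product over the sum, 0.02375/0.20625 = 0.115.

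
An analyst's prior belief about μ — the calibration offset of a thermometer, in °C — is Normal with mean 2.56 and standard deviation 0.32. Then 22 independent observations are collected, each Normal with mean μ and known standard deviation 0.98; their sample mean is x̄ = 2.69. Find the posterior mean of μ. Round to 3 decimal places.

Posterior mean ≈ 2.651

With known σ, the Normal prior is conjugate. Weight on the data is w = (n/σ²)/(n/σ² + 1/τ₀²) = 22.9071/(22.9071+9.76562) = 0.70111.
Posterior mean = w·x̄ + (1−w)·μ₀ = 0.70111·2.69 + 0.29889·2.56 = 2.651.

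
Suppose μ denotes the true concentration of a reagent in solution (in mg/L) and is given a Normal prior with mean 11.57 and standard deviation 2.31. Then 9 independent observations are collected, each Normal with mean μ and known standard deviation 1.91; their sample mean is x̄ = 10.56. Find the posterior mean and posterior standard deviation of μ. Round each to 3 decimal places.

Prior precision 1/τ₀² = 1/2.31² = 0.187403; data precision n/σ² = 9/1.91² = 2.46704.
Posterior precision = 0.187403 + 2.46704 = 2.65444, giving posterior SD = 1/√2.65444 = 0.614.
Posterior mean = (0.187403·11.57 + 2.46704·10.56) / 2.65444 = 10.631.

Posterior mean ≈ 10.631; posterior SD ≈ 0.614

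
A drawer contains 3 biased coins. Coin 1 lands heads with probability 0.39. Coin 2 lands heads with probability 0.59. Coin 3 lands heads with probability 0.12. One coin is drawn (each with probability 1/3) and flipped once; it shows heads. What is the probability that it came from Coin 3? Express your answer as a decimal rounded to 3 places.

P(heads|C1) = 0.39; P(heads|C2) = 0.59; P(heads|C3) = 0.12.
Prior × likelihood for each source: 0.333333·0.39=0.1300, 0.333333·0.59=0.1967, 0.333333·0.12=0.04000. Summing gives P(heads) = 0.36667.
P(Coin 3 | heads) = 0.04000 / 0.36667 = 0.109.

Posterior probability ≈ 0.109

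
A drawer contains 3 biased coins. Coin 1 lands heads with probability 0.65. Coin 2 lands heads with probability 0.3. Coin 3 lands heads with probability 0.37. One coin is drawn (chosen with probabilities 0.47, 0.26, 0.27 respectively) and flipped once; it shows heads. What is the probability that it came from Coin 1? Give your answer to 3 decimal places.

Tabulate prior·likelihood by source: [1] prior 0.47, lik 0.65, product 0.3055; [2] prior 0.26, lik 0.3, product 0.07800; [3] prior 0.27, lik 0.37, product 0.09990.
Normalizing constant = 0.48340; the posterior for Coin 1 is its product over the sum, 0.3055/0.48340 = 0.632.

Posterior probability ≈ 0.632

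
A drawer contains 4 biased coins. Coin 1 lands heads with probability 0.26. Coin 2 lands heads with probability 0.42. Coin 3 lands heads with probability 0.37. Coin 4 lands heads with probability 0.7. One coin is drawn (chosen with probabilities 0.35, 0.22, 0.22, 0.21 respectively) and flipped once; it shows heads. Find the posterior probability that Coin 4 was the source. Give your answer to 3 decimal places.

Posterior probability ≈ 0.357

Tabulate prior·likelihood by source: [1] prior 0.35, lik 0.26, product 0.09100; [2] prior 0.22, lik 0.42, product 0.09240; [3] prior 0.22, lik 0.37, product 0.08140; [4] prior 0.21, lik 0.7, product 0.1470.
Normalizing constant = 0.41180; the posterior for Coin 4 is its product over the sum, 0.1470/0.41180 = 0.357.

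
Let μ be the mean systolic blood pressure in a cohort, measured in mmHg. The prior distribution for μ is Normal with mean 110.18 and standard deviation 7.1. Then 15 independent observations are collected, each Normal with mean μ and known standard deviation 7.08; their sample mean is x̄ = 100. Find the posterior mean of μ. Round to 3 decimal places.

With known σ, the Normal prior is conjugate. Weight on the data is w = (n/σ²)/(n/σ² + 1/τ₀²) = 0.299244/(0.299244+0.0198373) = 0.93783.
Posterior mean = w·x̄ + (1−w)·μ₀ = 0.93783·100 + 0.062170·110.18 = 100.633.

Posterior mean ≈ 100.633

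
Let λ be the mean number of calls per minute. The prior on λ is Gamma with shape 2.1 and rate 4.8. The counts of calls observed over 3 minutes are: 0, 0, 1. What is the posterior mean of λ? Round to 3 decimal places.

Total count ∑xᵢ = 1 over n = 3 minutes.
Gamma is conjugate to the Poisson likelihood: posterior is Gamma(shape = 2.1+1 = 3.1, rate = 4.8+3 = 7.8).
Posterior mean = shape/rate = 3.1/7.8 = 0.397.

Posterior mean ≈ 0.397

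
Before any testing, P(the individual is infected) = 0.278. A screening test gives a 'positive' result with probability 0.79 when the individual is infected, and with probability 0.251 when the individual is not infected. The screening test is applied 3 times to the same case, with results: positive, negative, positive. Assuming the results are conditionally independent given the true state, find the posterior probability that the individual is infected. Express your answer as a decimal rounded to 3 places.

With H the event that the individual is infected, the joint likelihood of the observed sequence is P(data|H) = 0.79·0.21·0.79 = 0.13106 and P(data|¬H) = 0.251·0.749·0.251 = 0.047188.
Bayes: P(H|data) = 0.278·0.13106 / (0.278·0.13106 + 0.722·0.047188) = 0.036435/0.070505 = 0.5168.

Posterior P(H) ≈ 0.517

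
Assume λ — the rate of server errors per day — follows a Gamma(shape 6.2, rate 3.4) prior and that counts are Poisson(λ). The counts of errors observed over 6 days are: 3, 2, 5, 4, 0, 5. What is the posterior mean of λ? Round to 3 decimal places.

Posterior mean ≈ 2.681

Total count ∑xᵢ = 19 over n = 6 days.
Gamma is conjugate to the Poisson likelihood: posterior is Gamma(shape = 6.2+19 = 25.2, rate = 3.4+6 = 9.4).
Posterior mean = shape/rate = 25.2/9.4 = 2.681.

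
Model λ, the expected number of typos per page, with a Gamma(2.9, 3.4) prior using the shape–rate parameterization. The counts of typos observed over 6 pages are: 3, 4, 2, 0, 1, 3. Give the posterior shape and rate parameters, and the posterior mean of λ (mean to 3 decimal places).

Posterior: Gamma(shape=15.9, rate=9.4); mean ≈ 1.691

The Poisson likelihood adds the total count to the shape and the number of exposure periods to the rate. Here ∑xᵢ = 13 and n = 6, so shape 2.9→15.9 and rate 3.4→9.4.
E[λ | data] = 15.9/9.4 = 1.691.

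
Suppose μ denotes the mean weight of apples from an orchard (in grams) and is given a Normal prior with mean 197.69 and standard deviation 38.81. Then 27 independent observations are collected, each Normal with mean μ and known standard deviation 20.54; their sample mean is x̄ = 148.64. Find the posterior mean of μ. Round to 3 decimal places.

Prior precision 1/τ₀² = 1/38.81² = 0.00066392; data precision n/σ² = 27/20.54² = 0.0639975.
Posterior precision = 0.00066392 + 0.0639975 = 0.0646614.
Posterior mean = (0.00066392·197.69 + 0.0639975·148.64) / 0.0646614 = 149.144.

Posterior mean ≈ 149.144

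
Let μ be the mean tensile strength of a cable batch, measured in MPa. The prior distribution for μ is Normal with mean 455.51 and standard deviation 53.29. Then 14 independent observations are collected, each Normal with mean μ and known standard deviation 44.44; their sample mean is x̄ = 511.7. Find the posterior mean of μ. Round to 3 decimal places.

Prior precision 1/τ₀² = 1/53.29² = 0.00035213; data precision n/σ² = 14/44.44² = 0.00708892.
Posterior precision = 0.00035213 + 0.00708892 = 0.00744105.
Posterior mean = (0.00035213·455.51 + 0.00708892·511.7) / 0.00744105 = 509.041.

Posterior mean ≈ 509.041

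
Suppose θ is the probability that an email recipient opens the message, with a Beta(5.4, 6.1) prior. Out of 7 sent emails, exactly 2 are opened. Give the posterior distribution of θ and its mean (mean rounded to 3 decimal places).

Observing 2 successes and 5 failures updates Beta(5.4, 6.1) by adding the success and failure counts to the two shape parameters: α = 5.4+2 = 7.4, β = 6.1+5 = 11.1.
Posterior mean = α/(α+β) = 7.4/18.5 = 0.400.

Posterior: Beta(7.4, 11.1); mean ≈ 0.400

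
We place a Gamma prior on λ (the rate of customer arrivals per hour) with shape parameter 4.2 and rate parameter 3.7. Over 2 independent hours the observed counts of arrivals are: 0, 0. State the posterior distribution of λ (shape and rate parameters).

Total count ∑xᵢ = 0 over n = 2 hours.
Gamma is conjugate to the Poisson likelihood: posterior is Gamma(shape = 4.2+0 = 4.2, rate = 3.7+2 = 5.7).

Posterior: Gamma(shape=4.2, rate=5.7)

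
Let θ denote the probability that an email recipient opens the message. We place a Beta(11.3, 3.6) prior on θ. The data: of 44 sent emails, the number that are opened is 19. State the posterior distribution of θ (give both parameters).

The binomial likelihood is conjugate to the Beta prior: with 19 successes and 25 failures, the posterior is Beta(11.3+19, 3.6+25) = Beta(30.3, 28.6).

Posterior: Beta(30.3, 28.6)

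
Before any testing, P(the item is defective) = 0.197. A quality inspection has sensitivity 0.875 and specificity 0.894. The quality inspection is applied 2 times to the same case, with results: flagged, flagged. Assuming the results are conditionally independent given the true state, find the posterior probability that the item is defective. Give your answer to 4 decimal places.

Posterior P(H) ≈ 0.9436

With H the event that the item is defective, the joint likelihood of the observed sequence is P(data|H) = 0.875·0.875 = 0.76562 and P(data|¬H) = 0.106·0.106 = 0.011236.
Bayes: P(H|data) = 0.197·0.76562 / (0.197·0.76562 + 0.803·0.011236) = 0.15083/0.15985 = 0.9436.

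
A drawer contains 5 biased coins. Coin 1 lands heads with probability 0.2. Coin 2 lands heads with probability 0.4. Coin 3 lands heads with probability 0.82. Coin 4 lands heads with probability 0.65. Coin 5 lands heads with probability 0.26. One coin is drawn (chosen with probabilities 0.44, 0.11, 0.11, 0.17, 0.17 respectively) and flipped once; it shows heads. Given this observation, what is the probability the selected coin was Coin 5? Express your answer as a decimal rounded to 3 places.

Posterior probability ≈ 0.117

P(heads|C1) = 0.2; P(heads|C2) = 0.4; P(heads|C3) = 0.82; P(heads|C4) = 0.65; P(heads|C5) = 0.26.
Prior × likelihood for each source: 0.44·0.2=0.08800, 0.11·0.4=0.04400, 0.11·0.82=0.09020, 0.17·0.65=0.1105, 0.17·0.26=0.04420. Summing gives P(heads) = 0.37690.
P(Coin 5 | heads) = 0.04420 / 0.37690 = 0.117.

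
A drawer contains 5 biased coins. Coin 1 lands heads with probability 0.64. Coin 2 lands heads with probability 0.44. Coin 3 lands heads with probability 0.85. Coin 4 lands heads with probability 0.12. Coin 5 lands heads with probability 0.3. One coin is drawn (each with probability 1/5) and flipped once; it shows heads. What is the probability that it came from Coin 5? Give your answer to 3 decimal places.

Posterior probability ≈ 0.128

P(heads|C1) = 0.64; P(heads|C2) = 0.44; P(heads|C3) = 0.85; P(heads|C4) = 0.12; P(heads|C5) = 0.3.
Prior × likelihood for each source: 0.2·0.64=0.1280, 0.2·0.44=0.08800, 0.2·0.85=0.1700, 0.2·0.12=0.02400, 0.2·0.3=0.06000. Summing gives P(heads) = 0.47000.
P(Coin 5 | heads) = 0.06000 / 0.47000 = 0.128.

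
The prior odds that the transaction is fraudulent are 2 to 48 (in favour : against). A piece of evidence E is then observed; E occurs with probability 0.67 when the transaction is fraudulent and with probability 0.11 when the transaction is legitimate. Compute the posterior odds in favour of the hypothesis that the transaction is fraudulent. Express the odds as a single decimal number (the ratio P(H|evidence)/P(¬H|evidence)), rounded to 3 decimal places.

Posterior odds ≈ 0.254

Prior odds = 2/48 = 0.041667. In log-odds, ln(0.041667) = -3.1781.
Add log likelihood ratio: ln(6.0909) = 1.8068.
Posterior log-odds = -1.3713, so posterior odds = exp(-1.3713) = 0.25379.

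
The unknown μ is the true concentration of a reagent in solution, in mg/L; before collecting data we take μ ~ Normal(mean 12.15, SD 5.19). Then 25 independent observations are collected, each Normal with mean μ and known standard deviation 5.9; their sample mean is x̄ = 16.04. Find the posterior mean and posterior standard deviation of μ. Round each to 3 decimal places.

Posterior mean ≈ 15.849; posterior SD ≈ 1.151

With known σ, the Normal prior is conjugate. Weight on the data is w = (n/σ²)/(n/σ² + 1/τ₀²) = 0.718184/(0.718184+0.0371249) = 0.95085.
Posterior mean = w·x̄ + (1−w)·μ₀ = 0.95085·16.04 + 0.049152·12.15 = 15.849. Posterior variance = 1/(0.718184+0.0371249) = 1.32396, so SD = 1.151.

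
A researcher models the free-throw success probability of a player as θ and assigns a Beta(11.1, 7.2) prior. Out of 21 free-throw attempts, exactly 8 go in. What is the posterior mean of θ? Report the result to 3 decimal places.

Posterior mean ≈ 0.486

Observing 8 successes and 13 failures updates Beta(11.1, 7.2) by adding the success and failure counts to the two shape parameters: α = 11.1+8 = 19.1, β = 7.2+13 = 20.2.
E[θ | data] = 19.1/(19.1+20.2) = 0.486.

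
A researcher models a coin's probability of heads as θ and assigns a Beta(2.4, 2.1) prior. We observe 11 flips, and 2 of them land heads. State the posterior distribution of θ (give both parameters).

Posterior: Beta(4.4, 11.1)

The binomial likelihood is conjugate to the Beta prior: with 2 successes and 9 failures, the posterior is Beta(2.4+2, 2.1+9) = Beta(4.4, 11.1).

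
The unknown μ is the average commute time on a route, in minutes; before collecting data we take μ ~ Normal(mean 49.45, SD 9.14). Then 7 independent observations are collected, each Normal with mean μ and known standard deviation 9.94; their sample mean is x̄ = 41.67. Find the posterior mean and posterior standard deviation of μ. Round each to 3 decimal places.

Prior precision 1/τ₀² = 1/9.14² = 0.0119704; data precision n/σ² = 7/9.94² = 0.0708476.
Posterior precision = 0.0119704 + 0.0708476 = 0.0828180, giving posterior SD = 1/√0.0828180 = 3.475.
Posterior mean = (0.0119704·49.45 + 0.0708476·41.67) / 0.0828180 = 42.795.

Posterior mean ≈ 42.795; posterior SD ≈ 3.475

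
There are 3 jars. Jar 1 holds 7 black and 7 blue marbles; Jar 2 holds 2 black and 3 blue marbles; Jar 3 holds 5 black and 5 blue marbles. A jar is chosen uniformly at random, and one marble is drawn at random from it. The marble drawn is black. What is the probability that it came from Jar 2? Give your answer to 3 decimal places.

P(black|Jar 1) = 0.5; P(black|Jar 2) = 0.4; P(black|Jar 3) = 0.5.
Prior × likelihood for each source: 0.333333·0.5=0.1667, 0.333333·0.4=0.1333, 0.333333·0.5=0.1667. Summing gives P(black) = 0.46667.
P(Jar 2 | black) = 0.1333 / 0.46667 = 0.286.

Posterior probability ≈ 0.286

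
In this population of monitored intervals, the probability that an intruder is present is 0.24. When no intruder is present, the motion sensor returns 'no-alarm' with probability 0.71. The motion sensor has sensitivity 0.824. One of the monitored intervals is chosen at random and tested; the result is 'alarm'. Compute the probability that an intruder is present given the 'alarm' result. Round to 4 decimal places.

Write H for 'an intruder is present'. Prior odds H:¬H = 0.24/0.76 = 0.31579. For the 'alarm' outcome, the likelihood ratio is 0.824/0.29 = 2.8414.
Posterior odds = 0.31579 × 2.8414 = 0.89728, so P(H|E) = 0.89728/(1+0.89728) = 0.4729.

P(H | E) ≈ 0.4729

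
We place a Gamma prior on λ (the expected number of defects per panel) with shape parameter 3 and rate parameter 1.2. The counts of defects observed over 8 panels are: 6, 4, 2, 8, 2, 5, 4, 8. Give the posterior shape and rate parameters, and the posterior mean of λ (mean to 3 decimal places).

The Poisson likelihood adds the total count to the shape and the number of exposure periods to the rate. Here ∑xᵢ = 39 and n = 8, so shape 3→42 and rate 1.2→9.2.
Posterior mean = shape/rate = 42/9.2 = 4.565.

Posterior: Gamma(shape=42, rate=9.2); mean ≈ 4.565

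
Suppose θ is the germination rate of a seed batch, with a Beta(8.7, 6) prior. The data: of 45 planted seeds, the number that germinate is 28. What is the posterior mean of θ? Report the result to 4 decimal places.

Posterior mean ≈ 0.6147

Observing 28 successes and 17 failures updates Beta(8.7, 6) by adding the success and failure counts to the two shape parameters: α = 8.7+28 = 36.7, β = 6+17 = 23.
E[θ | data] = 36.7/(36.7+23) = 0.6147.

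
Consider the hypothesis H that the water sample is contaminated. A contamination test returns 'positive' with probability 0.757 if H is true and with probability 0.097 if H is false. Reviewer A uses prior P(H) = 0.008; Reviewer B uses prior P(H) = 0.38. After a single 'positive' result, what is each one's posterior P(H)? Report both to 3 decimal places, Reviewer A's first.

P('+'|H) = 0.757, P('+'|¬H) = 0.097.
Reviewer A: numerator 0.757·0.008 = 0.0060560; evidence = 0.0060560+0.097·0.992 = 0.10228; posterior = 0.059.
Reviewer B: numerator 0.757·0.38 = 0.28766; evidence = 0.28766+0.097·0.62 = 0.34780; posterior = 0.827.

Reviewer A: 0.059; Reviewer B: 0.827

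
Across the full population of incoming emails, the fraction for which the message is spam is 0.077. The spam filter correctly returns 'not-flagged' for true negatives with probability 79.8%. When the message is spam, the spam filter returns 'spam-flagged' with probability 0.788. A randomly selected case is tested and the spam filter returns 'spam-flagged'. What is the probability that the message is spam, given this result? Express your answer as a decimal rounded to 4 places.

Write H for 'the message is spam'. Prior odds H:¬H = 0.077/0.923 = 0.083424. For the 'spam-flagged' outcome, the likelihood ratio is 0.788/0.202 = 3.9010.
Posterior odds = 0.083424 × 3.9010 = 0.32543, so P(H|E) = 0.32543/(1+0.32543) = 0.2455.

P(H | E) ≈ 0.2455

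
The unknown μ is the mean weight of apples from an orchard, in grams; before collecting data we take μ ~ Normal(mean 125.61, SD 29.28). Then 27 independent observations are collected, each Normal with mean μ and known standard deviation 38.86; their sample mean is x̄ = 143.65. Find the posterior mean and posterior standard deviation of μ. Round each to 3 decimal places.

Posterior mean ≈ 142.545; posterior SD ≈ 7.246

Prior precision 1/τ₀² = 1/29.28² = 0.00116643; data precision n/σ² = 27/38.86² = 0.0178796.
Posterior precision = 0.00116643 + 0.0178796 = 0.0190460, giving posterior SD = 1/√0.0190460 = 7.246.
Posterior mean = (0.00116643·125.61 + 0.0178796·143.65) / 0.0190460 = 142.545.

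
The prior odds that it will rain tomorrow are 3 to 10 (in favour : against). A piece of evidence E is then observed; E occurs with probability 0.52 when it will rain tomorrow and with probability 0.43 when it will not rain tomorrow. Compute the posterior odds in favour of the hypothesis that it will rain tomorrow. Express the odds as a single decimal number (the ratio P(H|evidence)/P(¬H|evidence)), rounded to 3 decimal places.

Prior odds = 3/10 = 0.30000.
Likelihood ratio for E = 0.52/0.43 = 1.2093.
Posterior odds = prior odds × LR = 0.36279.

Posterior odds ≈ 0.363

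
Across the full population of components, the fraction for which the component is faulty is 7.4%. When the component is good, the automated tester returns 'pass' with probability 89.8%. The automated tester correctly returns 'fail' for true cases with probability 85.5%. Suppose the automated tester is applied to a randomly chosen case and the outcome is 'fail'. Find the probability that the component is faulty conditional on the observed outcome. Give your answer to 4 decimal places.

Let H be the event that the component is faulty. P(H) = 0.074, so P(¬H) = 0.926. With E the 'fail' result, P(E|H) = 0.855 and P(E|¬H) = 0.102.
P(E) = 0.855·0.074 + 0.102·0.926 = 0.063270 + 0.094452 = 0.15772.
By Bayes' theorem, P(H|E) = 0.063270 / 0.15772 = 0.4011.

P(H | E) ≈ 0.4011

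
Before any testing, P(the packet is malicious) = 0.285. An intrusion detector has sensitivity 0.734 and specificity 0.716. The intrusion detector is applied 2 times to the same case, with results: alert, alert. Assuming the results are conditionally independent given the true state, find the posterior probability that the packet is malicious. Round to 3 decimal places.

With H the event that the packet is malicious, the joint likelihood of the observed sequence is P(data|H) = 0.734·0.734 = 0.53876 and P(data|¬H) = 0.284·0.284 = 0.080656.
Bayes: P(H|data) = 0.285·0.53876 / (0.285·0.53876 + 0.715·0.080656) = 0.15355/0.21121 = 0.7270.

Posterior P(H) ≈ 0.727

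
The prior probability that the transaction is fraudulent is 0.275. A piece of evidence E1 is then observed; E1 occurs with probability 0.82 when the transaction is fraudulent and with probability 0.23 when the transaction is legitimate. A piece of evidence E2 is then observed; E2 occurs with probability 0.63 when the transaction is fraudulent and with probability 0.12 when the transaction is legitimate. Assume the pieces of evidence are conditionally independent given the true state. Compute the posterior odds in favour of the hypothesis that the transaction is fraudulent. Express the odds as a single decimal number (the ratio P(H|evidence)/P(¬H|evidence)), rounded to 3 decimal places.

Prior odds = 0.275/(1−0.275) = 0.37931.
Likelihood ratio for E1 = 0.82/0.23 = 3.5652.
Likelihood ratio for E2 = 0.63/0.12 = 5.2500.
Posterior odds = prior odds × LR₁ × LR₂ = 7.0997.

Posterior odds ≈ 7.100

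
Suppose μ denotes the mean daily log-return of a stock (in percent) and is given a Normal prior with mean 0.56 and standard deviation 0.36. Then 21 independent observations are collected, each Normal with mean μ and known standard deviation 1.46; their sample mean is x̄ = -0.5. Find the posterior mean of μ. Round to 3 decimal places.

Prior precision 1/τ₀² = 1/0.36² = 7.71605; data precision n/σ² = 21/1.46² = 9.85175.
Posterior precision = 7.71605 + 9.85175 = 17.5678.
Posterior mean = (7.71605·0.56 + 9.85175·-0.5) / 17.5678 = -0.034.

Posterior mean ≈ -0.034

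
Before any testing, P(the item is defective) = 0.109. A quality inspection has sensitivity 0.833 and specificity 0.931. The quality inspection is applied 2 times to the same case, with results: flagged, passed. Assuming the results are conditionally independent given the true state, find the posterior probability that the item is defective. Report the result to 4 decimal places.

Posterior P(H) ≈ 0.2094

Let H be the event that the item is defective; start with P(H) = 0.109. P('flagged'|H) = 0.833, P('flagged'|¬H) = 0.069.
Update on result 1 ('flagged'): P(H) ← 0.833·0.1090 / (0.833·0.1090 + 0.069·0.8910) = 0.090797/0.15228 = 0.5963.
Update on result 2 ('passed'): P(H) ← 0.167·0.5963 / (0.167·0.5963 + 0.931·0.4037) = 0.099576/0.47545 = 0.2094.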